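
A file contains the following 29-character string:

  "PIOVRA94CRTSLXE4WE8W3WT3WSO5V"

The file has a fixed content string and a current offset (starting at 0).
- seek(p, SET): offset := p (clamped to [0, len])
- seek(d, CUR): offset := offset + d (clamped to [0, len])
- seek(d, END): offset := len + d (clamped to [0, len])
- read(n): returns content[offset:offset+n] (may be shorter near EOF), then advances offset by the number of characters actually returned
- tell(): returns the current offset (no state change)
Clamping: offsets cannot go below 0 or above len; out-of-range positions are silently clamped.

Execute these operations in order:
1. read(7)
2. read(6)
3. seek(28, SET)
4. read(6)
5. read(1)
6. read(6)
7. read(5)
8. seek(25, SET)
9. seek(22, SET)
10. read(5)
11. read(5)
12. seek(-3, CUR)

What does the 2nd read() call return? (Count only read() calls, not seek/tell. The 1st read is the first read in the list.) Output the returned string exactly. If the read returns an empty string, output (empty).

Answer: 4CRTSL

Derivation:
After 1 (read(7)): returned 'PIOVRA9', offset=7
After 2 (read(6)): returned '4CRTSL', offset=13
After 3 (seek(28, SET)): offset=28
After 4 (read(6)): returned 'V', offset=29
After 5 (read(1)): returned '', offset=29
After 6 (read(6)): returned '', offset=29
After 7 (read(5)): returned '', offset=29
After 8 (seek(25, SET)): offset=25
After 9 (seek(22, SET)): offset=22
After 10 (read(5)): returned 'T3WSO', offset=27
After 11 (read(5)): returned '5V', offset=29
After 12 (seek(-3, CUR)): offset=26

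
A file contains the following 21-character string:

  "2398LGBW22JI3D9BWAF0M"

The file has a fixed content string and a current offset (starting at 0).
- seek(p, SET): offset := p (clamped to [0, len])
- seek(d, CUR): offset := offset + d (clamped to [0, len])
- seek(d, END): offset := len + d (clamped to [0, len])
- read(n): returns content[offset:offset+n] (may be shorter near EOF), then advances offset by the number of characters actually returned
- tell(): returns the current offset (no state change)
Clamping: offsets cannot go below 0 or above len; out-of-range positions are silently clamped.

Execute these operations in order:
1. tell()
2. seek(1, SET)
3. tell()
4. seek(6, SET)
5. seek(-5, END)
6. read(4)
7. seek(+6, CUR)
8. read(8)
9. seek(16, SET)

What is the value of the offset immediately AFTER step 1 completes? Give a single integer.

Answer: 0

Derivation:
After 1 (tell()): offset=0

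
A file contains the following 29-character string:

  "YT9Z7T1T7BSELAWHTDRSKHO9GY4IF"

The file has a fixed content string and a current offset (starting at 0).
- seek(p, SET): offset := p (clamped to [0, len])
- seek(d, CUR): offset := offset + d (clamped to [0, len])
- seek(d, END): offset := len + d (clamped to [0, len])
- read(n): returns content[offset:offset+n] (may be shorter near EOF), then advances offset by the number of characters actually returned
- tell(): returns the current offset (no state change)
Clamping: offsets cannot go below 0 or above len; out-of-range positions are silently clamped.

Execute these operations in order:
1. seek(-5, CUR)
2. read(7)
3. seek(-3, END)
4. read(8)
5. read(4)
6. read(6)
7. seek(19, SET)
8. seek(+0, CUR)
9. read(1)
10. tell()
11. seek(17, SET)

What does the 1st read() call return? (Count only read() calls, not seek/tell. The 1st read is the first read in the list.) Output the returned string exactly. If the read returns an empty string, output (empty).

Answer: YT9Z7T1

Derivation:
After 1 (seek(-5, CUR)): offset=0
After 2 (read(7)): returned 'YT9Z7T1', offset=7
After 3 (seek(-3, END)): offset=26
After 4 (read(8)): returned '4IF', offset=29
After 5 (read(4)): returned '', offset=29
After 6 (read(6)): returned '', offset=29
After 7 (seek(19, SET)): offset=19
After 8 (seek(+0, CUR)): offset=19
After 9 (read(1)): returned 'S', offset=20
After 10 (tell()): offset=20
After 11 (seek(17, SET)): offset=17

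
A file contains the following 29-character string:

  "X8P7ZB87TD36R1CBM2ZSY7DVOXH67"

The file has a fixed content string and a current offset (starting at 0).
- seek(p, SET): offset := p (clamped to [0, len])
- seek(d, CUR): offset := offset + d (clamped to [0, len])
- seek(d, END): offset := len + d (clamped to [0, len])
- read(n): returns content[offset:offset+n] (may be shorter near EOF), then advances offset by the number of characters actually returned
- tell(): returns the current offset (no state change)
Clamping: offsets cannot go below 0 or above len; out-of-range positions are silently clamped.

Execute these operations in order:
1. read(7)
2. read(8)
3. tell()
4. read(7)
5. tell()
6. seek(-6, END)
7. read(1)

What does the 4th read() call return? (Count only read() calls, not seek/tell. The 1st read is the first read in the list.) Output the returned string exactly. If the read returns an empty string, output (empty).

After 1 (read(7)): returned 'X8P7ZB8', offset=7
After 2 (read(8)): returned '7TD36R1C', offset=15
After 3 (tell()): offset=15
After 4 (read(7)): returned 'BM2ZSY7', offset=22
After 5 (tell()): offset=22
After 6 (seek(-6, END)): offset=23
After 7 (read(1)): returned 'V', offset=24

Answer: V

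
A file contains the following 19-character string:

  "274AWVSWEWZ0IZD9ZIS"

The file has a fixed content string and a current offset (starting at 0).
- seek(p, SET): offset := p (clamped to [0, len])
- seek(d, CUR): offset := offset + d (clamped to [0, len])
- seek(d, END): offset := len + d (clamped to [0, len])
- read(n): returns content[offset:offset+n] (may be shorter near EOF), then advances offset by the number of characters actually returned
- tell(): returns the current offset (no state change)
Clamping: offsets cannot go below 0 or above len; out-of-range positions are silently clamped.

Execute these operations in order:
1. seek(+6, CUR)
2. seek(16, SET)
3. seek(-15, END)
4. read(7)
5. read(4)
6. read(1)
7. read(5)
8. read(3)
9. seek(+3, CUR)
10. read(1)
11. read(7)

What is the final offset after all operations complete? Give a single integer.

Answer: 19

Derivation:
After 1 (seek(+6, CUR)): offset=6
After 2 (seek(16, SET)): offset=16
After 3 (seek(-15, END)): offset=4
After 4 (read(7)): returned 'WVSWEWZ', offset=11
After 5 (read(4)): returned '0IZD', offset=15
After 6 (read(1)): returned '9', offset=16
After 7 (read(5)): returned 'ZIS', offset=19
After 8 (read(3)): returned '', offset=19
After 9 (seek(+3, CUR)): offset=19
After 10 (read(1)): returned '', offset=19
After 11 (read(7)): returned '', offset=19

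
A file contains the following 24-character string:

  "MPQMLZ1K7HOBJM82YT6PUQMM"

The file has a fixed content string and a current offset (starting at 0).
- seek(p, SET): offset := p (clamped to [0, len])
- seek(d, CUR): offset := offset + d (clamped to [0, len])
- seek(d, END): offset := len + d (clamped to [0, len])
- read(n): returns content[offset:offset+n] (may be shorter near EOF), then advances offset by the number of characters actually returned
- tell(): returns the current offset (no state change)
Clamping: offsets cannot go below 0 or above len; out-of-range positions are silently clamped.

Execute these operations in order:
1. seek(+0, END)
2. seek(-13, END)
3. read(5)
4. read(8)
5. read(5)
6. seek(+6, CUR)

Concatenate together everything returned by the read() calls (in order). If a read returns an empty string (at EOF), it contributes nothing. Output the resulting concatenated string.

After 1 (seek(+0, END)): offset=24
After 2 (seek(-13, END)): offset=11
After 3 (read(5)): returned 'BJM82', offset=16
After 4 (read(8)): returned 'YT6PUQMM', offset=24
After 5 (read(5)): returned '', offset=24
After 6 (seek(+6, CUR)): offset=24

Answer: BJM82YT6PUQMM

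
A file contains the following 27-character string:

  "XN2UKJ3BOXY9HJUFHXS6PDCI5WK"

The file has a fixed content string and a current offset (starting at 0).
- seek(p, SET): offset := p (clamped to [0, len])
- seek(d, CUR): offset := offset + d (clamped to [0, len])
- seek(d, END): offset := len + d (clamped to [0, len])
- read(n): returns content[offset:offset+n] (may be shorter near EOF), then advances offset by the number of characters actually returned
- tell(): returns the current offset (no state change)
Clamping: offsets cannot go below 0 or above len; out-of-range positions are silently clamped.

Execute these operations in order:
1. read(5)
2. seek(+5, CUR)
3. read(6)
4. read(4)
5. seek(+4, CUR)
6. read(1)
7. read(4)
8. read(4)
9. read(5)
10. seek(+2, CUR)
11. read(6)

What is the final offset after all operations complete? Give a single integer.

After 1 (read(5)): returned 'XN2UK', offset=5
After 2 (seek(+5, CUR)): offset=10
After 3 (read(6)): returned 'Y9HJUF', offset=16
After 4 (read(4)): returned 'HXS6', offset=20
After 5 (seek(+4, CUR)): offset=24
After 6 (read(1)): returned '5', offset=25
After 7 (read(4)): returned 'WK', offset=27
After 8 (read(4)): returned '', offset=27
After 9 (read(5)): returned '', offset=27
After 10 (seek(+2, CUR)): offset=27
After 11 (read(6)): returned '', offset=27

Answer: 27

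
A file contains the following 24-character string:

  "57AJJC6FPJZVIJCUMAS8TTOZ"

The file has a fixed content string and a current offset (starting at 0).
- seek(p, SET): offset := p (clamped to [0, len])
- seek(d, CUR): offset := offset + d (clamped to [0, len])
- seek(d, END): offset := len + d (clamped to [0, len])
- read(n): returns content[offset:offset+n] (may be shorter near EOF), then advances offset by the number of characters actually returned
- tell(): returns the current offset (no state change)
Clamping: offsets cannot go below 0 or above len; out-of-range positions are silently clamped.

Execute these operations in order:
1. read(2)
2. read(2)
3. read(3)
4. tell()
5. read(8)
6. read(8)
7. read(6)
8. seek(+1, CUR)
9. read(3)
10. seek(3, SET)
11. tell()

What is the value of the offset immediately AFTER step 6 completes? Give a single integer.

After 1 (read(2)): returned '57', offset=2
After 2 (read(2)): returned 'AJ', offset=4
After 3 (read(3)): returned 'JC6', offset=7
After 4 (tell()): offset=7
After 5 (read(8)): returned 'FPJZVIJC', offset=15
After 6 (read(8)): returned 'UMAS8TTO', offset=23

Answer: 23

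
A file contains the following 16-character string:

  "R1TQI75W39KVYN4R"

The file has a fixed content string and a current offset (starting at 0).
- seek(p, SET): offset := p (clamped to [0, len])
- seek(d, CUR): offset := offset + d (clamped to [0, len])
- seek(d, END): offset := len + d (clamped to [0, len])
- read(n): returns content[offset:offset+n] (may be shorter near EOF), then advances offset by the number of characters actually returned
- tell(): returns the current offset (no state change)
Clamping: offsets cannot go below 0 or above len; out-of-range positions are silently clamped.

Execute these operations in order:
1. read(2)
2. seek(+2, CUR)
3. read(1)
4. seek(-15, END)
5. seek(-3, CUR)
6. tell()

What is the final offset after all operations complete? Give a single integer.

Answer: 0

Derivation:
After 1 (read(2)): returned 'R1', offset=2
After 2 (seek(+2, CUR)): offset=4
After 3 (read(1)): returned 'I', offset=5
After 4 (seek(-15, END)): offset=1
After 5 (seek(-3, CUR)): offset=0
After 6 (tell()): offset=0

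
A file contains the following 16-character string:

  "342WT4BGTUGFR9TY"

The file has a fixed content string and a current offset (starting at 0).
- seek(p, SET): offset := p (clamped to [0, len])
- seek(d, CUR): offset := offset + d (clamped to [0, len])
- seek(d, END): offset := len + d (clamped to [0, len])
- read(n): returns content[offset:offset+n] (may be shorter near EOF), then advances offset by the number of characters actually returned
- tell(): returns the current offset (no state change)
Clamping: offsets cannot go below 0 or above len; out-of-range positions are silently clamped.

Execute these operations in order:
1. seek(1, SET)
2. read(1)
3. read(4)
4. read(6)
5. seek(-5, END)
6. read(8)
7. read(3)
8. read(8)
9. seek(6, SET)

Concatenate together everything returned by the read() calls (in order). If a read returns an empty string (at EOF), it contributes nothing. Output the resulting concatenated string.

After 1 (seek(1, SET)): offset=1
After 2 (read(1)): returned '4', offset=2
After 3 (read(4)): returned '2WT4', offset=6
After 4 (read(6)): returned 'BGTUGF', offset=12
After 5 (seek(-5, END)): offset=11
After 6 (read(8)): returned 'FR9TY', offset=16
After 7 (read(3)): returned '', offset=16
After 8 (read(8)): returned '', offset=16
After 9 (seek(6, SET)): offset=6

Answer: 42WT4BGTUGFFR9TY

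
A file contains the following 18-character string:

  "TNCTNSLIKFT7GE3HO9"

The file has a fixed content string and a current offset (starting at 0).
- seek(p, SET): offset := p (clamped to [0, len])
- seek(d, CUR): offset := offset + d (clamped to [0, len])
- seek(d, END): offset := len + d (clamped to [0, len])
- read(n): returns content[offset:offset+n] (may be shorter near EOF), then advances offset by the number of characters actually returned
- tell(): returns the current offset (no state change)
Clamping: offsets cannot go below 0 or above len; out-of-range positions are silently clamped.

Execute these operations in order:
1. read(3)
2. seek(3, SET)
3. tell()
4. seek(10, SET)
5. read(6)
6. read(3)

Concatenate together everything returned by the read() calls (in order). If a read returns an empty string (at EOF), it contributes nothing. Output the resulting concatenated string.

Answer: TNCT7GE3HO9

Derivation:
After 1 (read(3)): returned 'TNC', offset=3
After 2 (seek(3, SET)): offset=3
After 3 (tell()): offset=3
After 4 (seek(10, SET)): offset=10
After 5 (read(6)): returned 'T7GE3H', offset=16
After 6 (read(3)): returned 'O9', offset=18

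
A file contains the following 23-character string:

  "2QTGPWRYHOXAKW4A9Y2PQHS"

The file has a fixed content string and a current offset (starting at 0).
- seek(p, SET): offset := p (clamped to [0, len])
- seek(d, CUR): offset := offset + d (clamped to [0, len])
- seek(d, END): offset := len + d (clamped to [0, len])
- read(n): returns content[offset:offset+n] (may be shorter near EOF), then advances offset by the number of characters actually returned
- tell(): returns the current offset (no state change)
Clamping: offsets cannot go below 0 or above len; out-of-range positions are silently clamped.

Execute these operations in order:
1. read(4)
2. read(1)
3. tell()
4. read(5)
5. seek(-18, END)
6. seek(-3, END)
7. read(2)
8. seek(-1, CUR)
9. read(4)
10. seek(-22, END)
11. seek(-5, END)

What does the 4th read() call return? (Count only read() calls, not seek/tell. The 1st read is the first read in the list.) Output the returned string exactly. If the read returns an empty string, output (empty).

After 1 (read(4)): returned '2QTG', offset=4
After 2 (read(1)): returned 'P', offset=5
After 3 (tell()): offset=5
After 4 (read(5)): returned 'WRYHO', offset=10
After 5 (seek(-18, END)): offset=5
After 6 (seek(-3, END)): offset=20
After 7 (read(2)): returned 'QH', offset=22
After 8 (seek(-1, CUR)): offset=21
After 9 (read(4)): returned 'HS', offset=23
After 10 (seek(-22, END)): offset=1
After 11 (seek(-5, END)): offset=18

Answer: QH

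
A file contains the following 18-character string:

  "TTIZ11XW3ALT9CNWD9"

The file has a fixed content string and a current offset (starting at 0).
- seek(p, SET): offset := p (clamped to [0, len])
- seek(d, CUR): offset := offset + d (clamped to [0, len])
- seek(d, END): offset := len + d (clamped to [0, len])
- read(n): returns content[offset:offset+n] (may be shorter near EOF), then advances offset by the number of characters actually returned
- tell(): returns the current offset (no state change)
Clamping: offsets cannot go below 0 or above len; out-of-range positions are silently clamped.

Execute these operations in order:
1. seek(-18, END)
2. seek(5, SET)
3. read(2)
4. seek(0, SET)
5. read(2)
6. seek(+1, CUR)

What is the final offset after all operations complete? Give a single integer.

Answer: 3

Derivation:
After 1 (seek(-18, END)): offset=0
After 2 (seek(5, SET)): offset=5
After 3 (read(2)): returned '1X', offset=7
After 4 (seek(0, SET)): offset=0
After 5 (read(2)): returned 'TT', offset=2
After 6 (seek(+1, CUR)): offset=3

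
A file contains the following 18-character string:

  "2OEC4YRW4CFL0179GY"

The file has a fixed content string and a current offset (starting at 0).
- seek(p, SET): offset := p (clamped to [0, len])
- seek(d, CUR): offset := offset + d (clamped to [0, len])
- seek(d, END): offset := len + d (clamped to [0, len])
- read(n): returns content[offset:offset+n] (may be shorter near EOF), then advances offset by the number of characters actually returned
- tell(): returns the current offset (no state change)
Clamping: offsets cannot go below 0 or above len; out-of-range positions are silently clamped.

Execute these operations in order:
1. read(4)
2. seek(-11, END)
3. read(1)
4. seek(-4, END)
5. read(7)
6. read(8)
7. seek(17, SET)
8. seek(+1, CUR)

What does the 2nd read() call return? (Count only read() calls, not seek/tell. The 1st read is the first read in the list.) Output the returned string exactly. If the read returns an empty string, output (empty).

After 1 (read(4)): returned '2OEC', offset=4
After 2 (seek(-11, END)): offset=7
After 3 (read(1)): returned 'W', offset=8
After 4 (seek(-4, END)): offset=14
After 5 (read(7)): returned '79GY', offset=18
After 6 (read(8)): returned '', offset=18
After 7 (seek(17, SET)): offset=17
After 8 (seek(+1, CUR)): offset=18

Answer: W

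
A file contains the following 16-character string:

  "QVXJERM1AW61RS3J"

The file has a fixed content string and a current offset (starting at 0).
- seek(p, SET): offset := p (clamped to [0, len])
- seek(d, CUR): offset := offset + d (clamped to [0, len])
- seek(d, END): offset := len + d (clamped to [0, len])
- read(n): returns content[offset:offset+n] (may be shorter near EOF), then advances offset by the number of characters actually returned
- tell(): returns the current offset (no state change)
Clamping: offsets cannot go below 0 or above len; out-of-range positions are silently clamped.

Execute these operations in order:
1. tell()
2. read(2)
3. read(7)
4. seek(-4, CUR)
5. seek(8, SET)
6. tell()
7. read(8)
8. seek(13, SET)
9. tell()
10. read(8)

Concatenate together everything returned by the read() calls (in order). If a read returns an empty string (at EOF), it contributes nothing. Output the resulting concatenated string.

After 1 (tell()): offset=0
After 2 (read(2)): returned 'QV', offset=2
After 3 (read(7)): returned 'XJERM1A', offset=9
After 4 (seek(-4, CUR)): offset=5
After 5 (seek(8, SET)): offset=8
After 6 (tell()): offset=8
After 7 (read(8)): returned 'AW61RS3J', offset=16
After 8 (seek(13, SET)): offset=13
After 9 (tell()): offset=13
After 10 (read(8)): returned 'S3J', offset=16

Answer: QVXJERM1AAW61RS3JS3J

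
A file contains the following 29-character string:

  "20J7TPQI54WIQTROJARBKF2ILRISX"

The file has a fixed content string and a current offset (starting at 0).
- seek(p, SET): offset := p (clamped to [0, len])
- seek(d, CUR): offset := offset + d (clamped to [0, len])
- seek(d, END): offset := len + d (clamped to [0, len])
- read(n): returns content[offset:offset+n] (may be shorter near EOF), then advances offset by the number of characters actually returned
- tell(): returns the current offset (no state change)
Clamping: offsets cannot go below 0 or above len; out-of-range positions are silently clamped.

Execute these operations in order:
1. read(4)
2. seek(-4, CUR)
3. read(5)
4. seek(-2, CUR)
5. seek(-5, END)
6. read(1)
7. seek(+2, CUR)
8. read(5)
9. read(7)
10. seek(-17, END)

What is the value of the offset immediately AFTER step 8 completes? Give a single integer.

After 1 (read(4)): returned '20J7', offset=4
After 2 (seek(-4, CUR)): offset=0
After 3 (read(5)): returned '20J7T', offset=5
After 4 (seek(-2, CUR)): offset=3
After 5 (seek(-5, END)): offset=24
After 6 (read(1)): returned 'L', offset=25
After 7 (seek(+2, CUR)): offset=27
After 8 (read(5)): returned 'SX', offset=29

Answer: 29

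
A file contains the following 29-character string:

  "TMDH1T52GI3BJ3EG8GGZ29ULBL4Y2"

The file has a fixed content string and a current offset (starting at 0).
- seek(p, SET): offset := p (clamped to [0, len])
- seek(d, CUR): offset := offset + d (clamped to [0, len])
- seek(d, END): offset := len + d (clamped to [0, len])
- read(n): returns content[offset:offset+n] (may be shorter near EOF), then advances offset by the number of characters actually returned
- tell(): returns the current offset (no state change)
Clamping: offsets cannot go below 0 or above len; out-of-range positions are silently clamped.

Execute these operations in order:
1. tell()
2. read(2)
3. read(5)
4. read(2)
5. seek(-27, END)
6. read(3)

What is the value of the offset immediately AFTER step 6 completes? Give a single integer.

Answer: 5

Derivation:
After 1 (tell()): offset=0
After 2 (read(2)): returned 'TM', offset=2
After 3 (read(5)): returned 'DH1T5', offset=7
After 4 (read(2)): returned '2G', offset=9
After 5 (seek(-27, END)): offset=2
After 6 (read(3)): returned 'DH1', offset=5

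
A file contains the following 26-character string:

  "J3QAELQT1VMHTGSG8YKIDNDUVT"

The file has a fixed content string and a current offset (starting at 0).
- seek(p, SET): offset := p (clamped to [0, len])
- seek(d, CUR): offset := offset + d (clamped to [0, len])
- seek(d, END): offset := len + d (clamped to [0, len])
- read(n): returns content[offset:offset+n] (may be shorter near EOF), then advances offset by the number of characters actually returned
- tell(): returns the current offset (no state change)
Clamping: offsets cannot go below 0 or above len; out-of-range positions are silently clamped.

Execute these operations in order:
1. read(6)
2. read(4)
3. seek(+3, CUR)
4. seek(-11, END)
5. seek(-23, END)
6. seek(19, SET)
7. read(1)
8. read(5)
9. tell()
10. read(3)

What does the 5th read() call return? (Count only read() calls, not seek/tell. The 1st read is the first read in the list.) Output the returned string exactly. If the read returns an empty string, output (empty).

After 1 (read(6)): returned 'J3QAEL', offset=6
After 2 (read(4)): returned 'QT1V', offset=10
After 3 (seek(+3, CUR)): offset=13
After 4 (seek(-11, END)): offset=15
After 5 (seek(-23, END)): offset=3
After 6 (seek(19, SET)): offset=19
After 7 (read(1)): returned 'I', offset=20
After 8 (read(5)): returned 'DNDUV', offset=25
After 9 (tell()): offset=25
After 10 (read(3)): returned 'T', offset=26

Answer: T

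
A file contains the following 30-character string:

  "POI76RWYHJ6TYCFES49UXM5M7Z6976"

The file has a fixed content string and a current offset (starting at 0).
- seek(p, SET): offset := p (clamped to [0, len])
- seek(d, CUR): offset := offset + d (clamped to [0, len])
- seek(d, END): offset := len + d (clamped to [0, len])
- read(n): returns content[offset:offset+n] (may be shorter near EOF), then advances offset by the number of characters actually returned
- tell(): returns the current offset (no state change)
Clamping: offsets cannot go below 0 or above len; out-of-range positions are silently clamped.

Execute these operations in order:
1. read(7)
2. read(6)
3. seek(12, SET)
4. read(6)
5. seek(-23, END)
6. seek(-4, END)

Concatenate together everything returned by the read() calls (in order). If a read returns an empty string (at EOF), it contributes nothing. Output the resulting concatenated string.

Answer: POI76RWYHJ6TYYCFES4

Derivation:
After 1 (read(7)): returned 'POI76RW', offset=7
After 2 (read(6)): returned 'YHJ6TY', offset=13
After 3 (seek(12, SET)): offset=12
After 4 (read(6)): returned 'YCFES4', offset=18
After 5 (seek(-23, END)): offset=7
After 6 (seek(-4, END)): offset=26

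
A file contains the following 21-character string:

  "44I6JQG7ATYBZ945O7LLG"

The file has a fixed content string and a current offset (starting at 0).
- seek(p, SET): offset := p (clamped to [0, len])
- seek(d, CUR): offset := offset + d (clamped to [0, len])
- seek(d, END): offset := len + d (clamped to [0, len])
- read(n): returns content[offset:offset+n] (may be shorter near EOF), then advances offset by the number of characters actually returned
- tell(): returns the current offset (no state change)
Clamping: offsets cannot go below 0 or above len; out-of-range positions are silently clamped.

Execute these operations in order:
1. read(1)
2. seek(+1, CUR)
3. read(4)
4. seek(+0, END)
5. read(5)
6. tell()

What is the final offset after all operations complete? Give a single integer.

After 1 (read(1)): returned '4', offset=1
After 2 (seek(+1, CUR)): offset=2
After 3 (read(4)): returned 'I6JQ', offset=6
After 4 (seek(+0, END)): offset=21
After 5 (read(5)): returned '', offset=21
After 6 (tell()): offset=21

Answer: 21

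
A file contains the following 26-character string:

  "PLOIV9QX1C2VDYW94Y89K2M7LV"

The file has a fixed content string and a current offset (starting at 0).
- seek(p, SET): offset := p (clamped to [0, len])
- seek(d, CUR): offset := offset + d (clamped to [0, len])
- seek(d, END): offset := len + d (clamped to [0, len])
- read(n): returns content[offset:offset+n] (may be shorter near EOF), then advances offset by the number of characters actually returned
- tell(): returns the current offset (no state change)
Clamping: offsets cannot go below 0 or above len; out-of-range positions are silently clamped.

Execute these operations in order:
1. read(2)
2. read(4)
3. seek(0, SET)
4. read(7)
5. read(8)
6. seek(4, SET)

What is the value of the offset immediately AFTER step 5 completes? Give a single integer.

After 1 (read(2)): returned 'PL', offset=2
After 2 (read(4)): returned 'OIV9', offset=6
After 3 (seek(0, SET)): offset=0
After 4 (read(7)): returned 'PLOIV9Q', offset=7
After 5 (read(8)): returned 'X1C2VDYW', offset=15

Answer: 15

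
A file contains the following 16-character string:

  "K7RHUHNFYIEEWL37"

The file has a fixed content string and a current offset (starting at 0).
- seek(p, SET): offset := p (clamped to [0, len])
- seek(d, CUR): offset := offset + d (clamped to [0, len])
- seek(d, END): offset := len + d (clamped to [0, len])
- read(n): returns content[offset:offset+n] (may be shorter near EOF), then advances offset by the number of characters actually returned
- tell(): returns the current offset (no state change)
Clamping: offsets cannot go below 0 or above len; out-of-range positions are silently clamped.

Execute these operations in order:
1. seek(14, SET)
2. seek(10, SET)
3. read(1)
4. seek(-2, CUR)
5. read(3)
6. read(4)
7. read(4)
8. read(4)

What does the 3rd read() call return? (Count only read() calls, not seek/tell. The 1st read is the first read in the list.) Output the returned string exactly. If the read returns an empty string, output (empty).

Answer: WL37

Derivation:
After 1 (seek(14, SET)): offset=14
After 2 (seek(10, SET)): offset=10
After 3 (read(1)): returned 'E', offset=11
After 4 (seek(-2, CUR)): offset=9
After 5 (read(3)): returned 'IEE', offset=12
After 6 (read(4)): returned 'WL37', offset=16
After 7 (read(4)): returned '', offset=16
After 8 (read(4)): returned '', offset=16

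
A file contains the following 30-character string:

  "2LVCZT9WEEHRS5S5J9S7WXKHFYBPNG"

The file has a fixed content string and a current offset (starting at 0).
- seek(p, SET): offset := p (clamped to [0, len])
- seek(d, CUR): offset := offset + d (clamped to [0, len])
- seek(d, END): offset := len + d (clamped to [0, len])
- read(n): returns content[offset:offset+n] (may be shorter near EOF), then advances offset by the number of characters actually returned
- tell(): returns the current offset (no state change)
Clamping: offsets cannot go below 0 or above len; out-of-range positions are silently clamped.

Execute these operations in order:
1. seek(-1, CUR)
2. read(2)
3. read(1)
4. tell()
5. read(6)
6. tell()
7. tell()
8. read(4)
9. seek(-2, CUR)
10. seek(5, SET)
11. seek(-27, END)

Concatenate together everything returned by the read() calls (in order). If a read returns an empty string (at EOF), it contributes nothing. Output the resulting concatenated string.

Answer: 2LVCZT9WEEHRS

Derivation:
After 1 (seek(-1, CUR)): offset=0
After 2 (read(2)): returned '2L', offset=2
After 3 (read(1)): returned 'V', offset=3
After 4 (tell()): offset=3
After 5 (read(6)): returned 'CZT9WE', offset=9
After 6 (tell()): offset=9
After 7 (tell()): offset=9
After 8 (read(4)): returned 'EHRS', offset=13
After 9 (seek(-2, CUR)): offset=11
After 10 (seek(5, SET)): offset=5
After 11 (seek(-27, END)): offset=3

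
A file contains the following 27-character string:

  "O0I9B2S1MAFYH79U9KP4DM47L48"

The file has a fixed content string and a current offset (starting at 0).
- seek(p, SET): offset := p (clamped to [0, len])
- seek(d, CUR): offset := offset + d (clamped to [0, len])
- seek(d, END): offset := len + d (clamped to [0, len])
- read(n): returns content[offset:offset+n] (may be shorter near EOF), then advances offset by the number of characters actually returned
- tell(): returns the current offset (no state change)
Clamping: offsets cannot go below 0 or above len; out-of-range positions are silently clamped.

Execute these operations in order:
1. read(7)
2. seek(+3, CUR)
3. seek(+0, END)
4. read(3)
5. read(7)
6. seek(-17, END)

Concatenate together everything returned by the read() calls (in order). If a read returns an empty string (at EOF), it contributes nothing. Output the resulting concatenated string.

Answer: O0I9B2S

Derivation:
After 1 (read(7)): returned 'O0I9B2S', offset=7
After 2 (seek(+3, CUR)): offset=10
After 3 (seek(+0, END)): offset=27
After 4 (read(3)): returned '', offset=27
After 5 (read(7)): returned '', offset=27
After 6 (seek(-17, END)): offset=10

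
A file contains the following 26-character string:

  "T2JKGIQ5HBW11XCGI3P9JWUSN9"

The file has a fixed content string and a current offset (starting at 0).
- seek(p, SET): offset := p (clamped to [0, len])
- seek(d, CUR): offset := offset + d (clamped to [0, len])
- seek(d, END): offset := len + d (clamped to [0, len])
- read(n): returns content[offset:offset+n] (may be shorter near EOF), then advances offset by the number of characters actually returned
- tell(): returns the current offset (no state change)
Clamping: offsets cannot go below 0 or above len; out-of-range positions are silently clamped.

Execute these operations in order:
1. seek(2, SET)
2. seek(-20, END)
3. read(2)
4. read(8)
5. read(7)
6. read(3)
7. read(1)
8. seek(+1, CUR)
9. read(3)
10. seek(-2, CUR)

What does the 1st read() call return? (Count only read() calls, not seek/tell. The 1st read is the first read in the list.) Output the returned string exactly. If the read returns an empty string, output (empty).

Answer: Q5

Derivation:
After 1 (seek(2, SET)): offset=2
After 2 (seek(-20, END)): offset=6
After 3 (read(2)): returned 'Q5', offset=8
After 4 (read(8)): returned 'HBW11XCG', offset=16
After 5 (read(7)): returned 'I3P9JWU', offset=23
After 6 (read(3)): returned 'SN9', offset=26
After 7 (read(1)): returned '', offset=26
After 8 (seek(+1, CUR)): offset=26
After 9 (read(3)): returned '', offset=26
After 10 (seek(-2, CUR)): offset=24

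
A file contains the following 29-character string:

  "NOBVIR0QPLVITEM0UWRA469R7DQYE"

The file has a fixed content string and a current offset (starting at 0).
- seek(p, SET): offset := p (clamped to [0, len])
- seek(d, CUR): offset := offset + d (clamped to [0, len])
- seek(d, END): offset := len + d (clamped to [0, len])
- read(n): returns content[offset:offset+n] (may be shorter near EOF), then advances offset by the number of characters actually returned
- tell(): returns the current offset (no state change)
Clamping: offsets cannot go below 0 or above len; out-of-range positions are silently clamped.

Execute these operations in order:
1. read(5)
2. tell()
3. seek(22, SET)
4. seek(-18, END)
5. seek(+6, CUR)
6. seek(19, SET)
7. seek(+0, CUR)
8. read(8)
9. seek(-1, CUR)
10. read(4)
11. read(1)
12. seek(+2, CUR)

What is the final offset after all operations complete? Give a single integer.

After 1 (read(5)): returned 'NOBVI', offset=5
After 2 (tell()): offset=5
After 3 (seek(22, SET)): offset=22
After 4 (seek(-18, END)): offset=11
After 5 (seek(+6, CUR)): offset=17
After 6 (seek(19, SET)): offset=19
After 7 (seek(+0, CUR)): offset=19
After 8 (read(8)): returned 'A469R7DQ', offset=27
After 9 (seek(-1, CUR)): offset=26
After 10 (read(4)): returned 'QYE', offset=29
After 11 (read(1)): returned '', offset=29
After 12 (seek(+2, CUR)): offset=29

Answer: 29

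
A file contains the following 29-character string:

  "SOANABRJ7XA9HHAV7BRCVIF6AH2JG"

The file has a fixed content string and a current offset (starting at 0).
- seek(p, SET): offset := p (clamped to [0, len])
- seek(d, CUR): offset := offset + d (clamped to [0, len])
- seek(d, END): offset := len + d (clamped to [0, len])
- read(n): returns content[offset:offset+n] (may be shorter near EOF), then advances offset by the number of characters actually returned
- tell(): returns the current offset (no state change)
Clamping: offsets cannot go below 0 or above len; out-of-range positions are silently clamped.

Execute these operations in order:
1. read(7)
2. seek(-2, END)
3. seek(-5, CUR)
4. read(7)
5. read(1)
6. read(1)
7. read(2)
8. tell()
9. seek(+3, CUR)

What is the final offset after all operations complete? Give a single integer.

After 1 (read(7)): returned 'SOANABR', offset=7
After 2 (seek(-2, END)): offset=27
After 3 (seek(-5, CUR)): offset=22
After 4 (read(7)): returned 'F6AH2JG', offset=29
After 5 (read(1)): returned '', offset=29
After 6 (read(1)): returned '', offset=29
After 7 (read(2)): returned '', offset=29
After 8 (tell()): offset=29
After 9 (seek(+3, CUR)): offset=29

Answer: 29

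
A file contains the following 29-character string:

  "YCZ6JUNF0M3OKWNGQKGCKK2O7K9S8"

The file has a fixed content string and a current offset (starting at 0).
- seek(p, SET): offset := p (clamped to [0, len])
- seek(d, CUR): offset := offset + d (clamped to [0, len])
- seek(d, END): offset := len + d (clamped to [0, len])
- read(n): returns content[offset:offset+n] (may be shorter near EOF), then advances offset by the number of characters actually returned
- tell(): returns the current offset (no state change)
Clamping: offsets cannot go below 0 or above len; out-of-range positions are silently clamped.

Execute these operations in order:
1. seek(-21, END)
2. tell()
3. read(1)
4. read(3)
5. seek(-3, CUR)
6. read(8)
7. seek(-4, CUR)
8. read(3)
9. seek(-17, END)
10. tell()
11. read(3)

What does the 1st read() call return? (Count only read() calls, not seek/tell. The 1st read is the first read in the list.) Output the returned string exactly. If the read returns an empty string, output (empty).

After 1 (seek(-21, END)): offset=8
After 2 (tell()): offset=8
After 3 (read(1)): returned '0', offset=9
After 4 (read(3)): returned 'M3O', offset=12
After 5 (seek(-3, CUR)): offset=9
After 6 (read(8)): returned 'M3OKWNGQ', offset=17
After 7 (seek(-4, CUR)): offset=13
After 8 (read(3)): returned 'WNG', offset=16
After 9 (seek(-17, END)): offset=12
After 10 (tell()): offset=12
After 11 (read(3)): returned 'KWN', offset=15

Answer: 0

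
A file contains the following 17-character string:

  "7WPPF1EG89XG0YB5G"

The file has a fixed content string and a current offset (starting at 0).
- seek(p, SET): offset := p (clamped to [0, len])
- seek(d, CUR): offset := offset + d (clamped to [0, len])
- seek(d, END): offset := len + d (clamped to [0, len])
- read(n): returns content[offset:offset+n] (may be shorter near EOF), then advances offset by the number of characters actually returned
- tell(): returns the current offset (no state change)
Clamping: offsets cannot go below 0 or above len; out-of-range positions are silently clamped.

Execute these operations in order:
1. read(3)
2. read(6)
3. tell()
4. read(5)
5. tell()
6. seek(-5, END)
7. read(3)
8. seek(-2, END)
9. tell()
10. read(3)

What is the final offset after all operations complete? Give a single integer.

After 1 (read(3)): returned '7WP', offset=3
After 2 (read(6)): returned 'PF1EG8', offset=9
After 3 (tell()): offset=9
After 4 (read(5)): returned '9XG0Y', offset=14
After 5 (tell()): offset=14
After 6 (seek(-5, END)): offset=12
After 7 (read(3)): returned '0YB', offset=15
After 8 (seek(-2, END)): offset=15
After 9 (tell()): offset=15
After 10 (read(3)): returned '5G', offset=17

Answer: 17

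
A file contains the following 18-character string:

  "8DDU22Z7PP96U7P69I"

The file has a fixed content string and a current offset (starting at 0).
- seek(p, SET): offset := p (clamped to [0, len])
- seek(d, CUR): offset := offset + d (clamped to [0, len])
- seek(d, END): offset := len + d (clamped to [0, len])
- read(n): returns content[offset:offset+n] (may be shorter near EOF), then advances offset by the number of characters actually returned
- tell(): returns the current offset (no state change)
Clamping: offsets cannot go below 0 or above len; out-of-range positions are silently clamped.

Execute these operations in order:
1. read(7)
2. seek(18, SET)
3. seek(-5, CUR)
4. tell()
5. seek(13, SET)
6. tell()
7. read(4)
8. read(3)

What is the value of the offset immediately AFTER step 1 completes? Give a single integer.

After 1 (read(7)): returned '8DDU22Z', offset=7

Answer: 7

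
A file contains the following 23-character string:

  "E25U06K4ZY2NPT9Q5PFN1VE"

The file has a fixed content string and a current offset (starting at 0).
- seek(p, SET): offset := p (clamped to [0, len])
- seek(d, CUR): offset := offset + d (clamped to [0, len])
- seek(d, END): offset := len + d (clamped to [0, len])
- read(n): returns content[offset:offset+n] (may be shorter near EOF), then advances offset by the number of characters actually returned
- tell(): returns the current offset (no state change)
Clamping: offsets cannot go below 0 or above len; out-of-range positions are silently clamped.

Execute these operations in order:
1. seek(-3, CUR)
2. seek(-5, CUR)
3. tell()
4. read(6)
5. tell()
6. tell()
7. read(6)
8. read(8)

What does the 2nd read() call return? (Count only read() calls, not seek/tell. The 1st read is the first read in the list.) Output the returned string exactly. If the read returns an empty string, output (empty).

After 1 (seek(-3, CUR)): offset=0
After 2 (seek(-5, CUR)): offset=0
After 3 (tell()): offset=0
After 4 (read(6)): returned 'E25U06', offset=6
After 5 (tell()): offset=6
After 6 (tell()): offset=6
After 7 (read(6)): returned 'K4ZY2N', offset=12
After 8 (read(8)): returned 'PT9Q5PFN', offset=20

Answer: K4ZY2N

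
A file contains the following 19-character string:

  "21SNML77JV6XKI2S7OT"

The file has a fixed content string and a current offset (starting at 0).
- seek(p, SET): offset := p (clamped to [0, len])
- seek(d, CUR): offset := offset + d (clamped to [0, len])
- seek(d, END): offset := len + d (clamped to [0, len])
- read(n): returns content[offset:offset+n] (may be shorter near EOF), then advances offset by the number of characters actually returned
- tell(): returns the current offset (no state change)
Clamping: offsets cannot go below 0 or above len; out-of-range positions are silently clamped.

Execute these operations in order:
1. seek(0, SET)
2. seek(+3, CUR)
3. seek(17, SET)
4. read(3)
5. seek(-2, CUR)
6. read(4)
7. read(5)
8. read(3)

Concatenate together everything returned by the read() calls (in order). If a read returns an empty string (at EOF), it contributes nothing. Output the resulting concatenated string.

Answer: OTOT

Derivation:
After 1 (seek(0, SET)): offset=0
After 2 (seek(+3, CUR)): offset=3
After 3 (seek(17, SET)): offset=17
After 4 (read(3)): returned 'OT', offset=19
After 5 (seek(-2, CUR)): offset=17
After 6 (read(4)): returned 'OT', offset=19
After 7 (read(5)): returned '', offset=19
After 8 (read(3)): returned '', offset=19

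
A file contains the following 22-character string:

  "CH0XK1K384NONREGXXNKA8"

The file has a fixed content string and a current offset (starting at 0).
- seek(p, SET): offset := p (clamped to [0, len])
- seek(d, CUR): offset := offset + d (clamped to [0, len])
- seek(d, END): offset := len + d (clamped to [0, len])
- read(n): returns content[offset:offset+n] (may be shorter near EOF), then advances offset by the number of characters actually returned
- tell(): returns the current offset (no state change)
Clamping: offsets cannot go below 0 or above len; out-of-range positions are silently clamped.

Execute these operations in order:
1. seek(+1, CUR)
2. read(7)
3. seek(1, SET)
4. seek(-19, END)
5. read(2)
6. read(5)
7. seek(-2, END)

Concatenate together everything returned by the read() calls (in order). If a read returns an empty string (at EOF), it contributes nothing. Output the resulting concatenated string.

Answer: H0XK1K3XK1K384

Derivation:
After 1 (seek(+1, CUR)): offset=1
After 2 (read(7)): returned 'H0XK1K3', offset=8
After 3 (seek(1, SET)): offset=1
After 4 (seek(-19, END)): offset=3
After 5 (read(2)): returned 'XK', offset=5
After 6 (read(5)): returned '1K384', offset=10
After 7 (seek(-2, END)): offset=20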